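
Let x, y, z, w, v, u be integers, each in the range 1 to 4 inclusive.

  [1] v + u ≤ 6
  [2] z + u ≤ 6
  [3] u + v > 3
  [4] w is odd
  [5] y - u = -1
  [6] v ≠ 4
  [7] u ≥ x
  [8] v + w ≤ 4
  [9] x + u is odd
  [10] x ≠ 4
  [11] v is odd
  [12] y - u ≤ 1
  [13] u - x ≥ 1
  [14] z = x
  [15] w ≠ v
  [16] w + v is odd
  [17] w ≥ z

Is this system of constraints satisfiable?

Unsatisfiable

Constraint 4 makes w odd and constraint 11 makes v odd, so w + v must be even. Constraint 16 says w + v is odd — contradiction.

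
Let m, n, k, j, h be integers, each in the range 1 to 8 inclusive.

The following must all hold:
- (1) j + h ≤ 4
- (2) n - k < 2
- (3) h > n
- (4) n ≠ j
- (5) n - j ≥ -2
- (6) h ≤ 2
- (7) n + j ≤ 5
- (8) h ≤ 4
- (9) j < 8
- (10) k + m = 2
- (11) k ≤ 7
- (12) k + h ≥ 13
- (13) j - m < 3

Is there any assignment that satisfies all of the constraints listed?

From constraint 11: k ≤ 7. From constraint 8: h ≤ 4. Hence k + h ≤ 11. But constraint 12 requires k + h ≥ 13, and 13 > 11. Contradiction.

Unsatisfiable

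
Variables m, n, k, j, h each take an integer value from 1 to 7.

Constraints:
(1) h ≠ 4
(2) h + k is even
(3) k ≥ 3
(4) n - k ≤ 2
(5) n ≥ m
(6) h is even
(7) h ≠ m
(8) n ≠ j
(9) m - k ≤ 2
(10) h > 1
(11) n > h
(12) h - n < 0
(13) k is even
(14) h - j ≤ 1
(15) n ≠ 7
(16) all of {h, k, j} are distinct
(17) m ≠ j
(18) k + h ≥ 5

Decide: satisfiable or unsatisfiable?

Take m = 4, n = 5, k = 4, j = 3, h = 2. Then constraint 4: n - k = 1; constraint 9: m - k = 0, and every other listed constraint is also met.

Satisfiable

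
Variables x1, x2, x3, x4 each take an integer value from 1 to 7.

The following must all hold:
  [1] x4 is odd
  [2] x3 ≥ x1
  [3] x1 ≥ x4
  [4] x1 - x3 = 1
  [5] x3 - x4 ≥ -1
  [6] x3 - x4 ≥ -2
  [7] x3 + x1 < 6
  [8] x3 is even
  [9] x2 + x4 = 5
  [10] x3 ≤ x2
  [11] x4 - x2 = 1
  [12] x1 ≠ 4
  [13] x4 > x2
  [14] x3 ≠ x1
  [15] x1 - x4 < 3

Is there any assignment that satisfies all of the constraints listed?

Unsatisfiable

Constraints 2, 3, 10, and 13 give x4 ≤ x1, x1 ≤ x3, x3 ≤ x2, x2 < x4. Chaining: x4 ≤ x1 ≤ x3 ≤ x2 < x4, which forces x4 < x4 — impossible.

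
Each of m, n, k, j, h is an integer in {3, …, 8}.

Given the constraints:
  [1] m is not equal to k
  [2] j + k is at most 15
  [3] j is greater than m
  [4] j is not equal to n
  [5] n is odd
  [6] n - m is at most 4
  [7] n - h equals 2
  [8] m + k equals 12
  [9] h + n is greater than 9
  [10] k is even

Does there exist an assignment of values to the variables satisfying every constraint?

Satisfiable

Try m = 4, n = 7, k = 8, j = 5, h = 5.
Check constraint 2: j + k = 13; constraint 6: n - m = 3; constraint 7: n - h = 2. The remaining constraints are straightforward to verify.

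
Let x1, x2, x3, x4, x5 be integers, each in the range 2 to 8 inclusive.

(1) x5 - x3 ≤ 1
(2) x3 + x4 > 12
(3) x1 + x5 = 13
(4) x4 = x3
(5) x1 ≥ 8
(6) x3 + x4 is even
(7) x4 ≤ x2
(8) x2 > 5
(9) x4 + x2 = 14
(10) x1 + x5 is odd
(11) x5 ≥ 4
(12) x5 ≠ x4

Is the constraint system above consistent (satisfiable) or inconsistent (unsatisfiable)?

Take x1 = 8, x2 = 7, x3 = 7, x4 = 7, x5 = 5. Then constraint 1: x5 - x3 = -2; constraint 2: x3 + x4 = 14; constraint 3: x1 + x5 = 13, and every other listed constraint is also met.

Satisfiable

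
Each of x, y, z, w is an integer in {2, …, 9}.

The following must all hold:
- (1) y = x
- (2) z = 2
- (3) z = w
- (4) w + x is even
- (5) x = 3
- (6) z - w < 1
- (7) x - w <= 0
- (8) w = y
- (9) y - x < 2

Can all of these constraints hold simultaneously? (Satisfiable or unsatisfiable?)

Constraint 2 fixes z = 2 and constraint 5 fixes x = 3. Constraints 1, 3, and 8 give z = w = y = x, so z = x. But 2 ≠ 3 — contradiction.

Unsatisfiable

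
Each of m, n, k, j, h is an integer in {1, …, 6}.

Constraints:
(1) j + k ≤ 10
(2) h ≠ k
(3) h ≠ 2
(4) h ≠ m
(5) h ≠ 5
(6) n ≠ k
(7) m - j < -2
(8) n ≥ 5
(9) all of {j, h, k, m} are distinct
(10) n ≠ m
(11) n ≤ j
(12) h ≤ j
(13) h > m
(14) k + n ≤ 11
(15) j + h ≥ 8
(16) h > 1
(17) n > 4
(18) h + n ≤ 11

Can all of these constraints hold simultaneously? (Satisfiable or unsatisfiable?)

One satisfying assignment is m = 1, n = 6, k = 4, j = 6, h = 3.
For the less obvious constraints — constraint 1: j + k = 10; constraint 7: m - j = -5 — and the others hold by inspection.

Satisfiable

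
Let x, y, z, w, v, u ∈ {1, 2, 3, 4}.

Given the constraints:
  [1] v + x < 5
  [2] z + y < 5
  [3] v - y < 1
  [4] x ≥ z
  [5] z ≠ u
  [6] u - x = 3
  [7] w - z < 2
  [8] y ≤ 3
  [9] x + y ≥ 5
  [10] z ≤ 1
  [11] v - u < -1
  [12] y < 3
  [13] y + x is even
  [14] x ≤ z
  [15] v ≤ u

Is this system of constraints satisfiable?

Unsatisfiable

From constraints 10 and 14: x ≤ z ≤ 1. From constraint 8: y ≤ 3. Hence x + y ≤ 4. But constraint 9 requires x + y ≥ 5, and 5 > 4. Contradiction.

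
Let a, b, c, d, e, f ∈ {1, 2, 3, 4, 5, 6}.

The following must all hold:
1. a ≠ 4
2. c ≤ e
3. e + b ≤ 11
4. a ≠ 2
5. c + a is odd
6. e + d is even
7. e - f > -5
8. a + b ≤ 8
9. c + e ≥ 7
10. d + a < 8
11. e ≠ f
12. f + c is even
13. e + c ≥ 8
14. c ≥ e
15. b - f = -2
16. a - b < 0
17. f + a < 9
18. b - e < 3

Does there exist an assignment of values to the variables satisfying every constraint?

Satisfiable

Setting (a, b, c, d, e, f) = (1, 4, 4, 6, 4, 6) satisfies everything: constraint 3: e + b = 8; constraint 7: e - f = -2; constraint 8: a + b = 5, and the others follow.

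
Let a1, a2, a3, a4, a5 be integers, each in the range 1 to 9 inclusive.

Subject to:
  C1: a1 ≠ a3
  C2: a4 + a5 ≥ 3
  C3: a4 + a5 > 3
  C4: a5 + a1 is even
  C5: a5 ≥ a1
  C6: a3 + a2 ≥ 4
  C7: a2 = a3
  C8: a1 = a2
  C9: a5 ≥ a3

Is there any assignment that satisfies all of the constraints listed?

From constraints 7 and 8, a1 = a2 = a3, so a1 = a3. But constraint 1 says a1 ≠ a3. Contradiction.

Unsatisfiable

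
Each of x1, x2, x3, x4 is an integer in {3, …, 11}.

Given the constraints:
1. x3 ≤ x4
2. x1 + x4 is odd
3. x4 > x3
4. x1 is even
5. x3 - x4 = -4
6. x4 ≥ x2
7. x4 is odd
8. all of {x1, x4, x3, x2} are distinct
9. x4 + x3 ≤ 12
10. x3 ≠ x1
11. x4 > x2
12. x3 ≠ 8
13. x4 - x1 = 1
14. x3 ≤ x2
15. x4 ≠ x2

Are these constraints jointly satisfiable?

Setting (x1, x2, x3, x4) = (6, 5, 3, 7) satisfies everything: constraint 5: x3 - x4 = -4; constraint 9: x4 + x3 = 10, and the others follow.

Satisfiable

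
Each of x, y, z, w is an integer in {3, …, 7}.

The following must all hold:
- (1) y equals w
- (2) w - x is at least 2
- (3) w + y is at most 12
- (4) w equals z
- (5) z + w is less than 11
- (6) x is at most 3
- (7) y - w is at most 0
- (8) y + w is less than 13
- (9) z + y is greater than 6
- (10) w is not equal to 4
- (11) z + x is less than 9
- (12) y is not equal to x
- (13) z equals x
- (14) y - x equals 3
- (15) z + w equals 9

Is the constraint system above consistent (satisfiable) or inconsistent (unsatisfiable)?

From constraints 1, 4, and 13, y = w = z = x, so y = x. But constraint 12 says y ≠ x. Contradiction.

Unsatisfiable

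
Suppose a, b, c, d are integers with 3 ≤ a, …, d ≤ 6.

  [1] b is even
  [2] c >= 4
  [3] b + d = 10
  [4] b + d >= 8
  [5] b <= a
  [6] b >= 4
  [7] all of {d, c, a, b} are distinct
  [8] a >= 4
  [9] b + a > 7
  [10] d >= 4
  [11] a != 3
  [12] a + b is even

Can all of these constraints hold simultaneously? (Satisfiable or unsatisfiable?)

Unsatisfiable

Constraints 2, 6, 8, and 10 confine each of d, c, a, b to the 3 values {4, …, 6} (the domain already gives each ≤ 6).
Constraint 7 requires all 4 of them to be distinct, but only 3 values are available — impossible by the pigeonhole principle.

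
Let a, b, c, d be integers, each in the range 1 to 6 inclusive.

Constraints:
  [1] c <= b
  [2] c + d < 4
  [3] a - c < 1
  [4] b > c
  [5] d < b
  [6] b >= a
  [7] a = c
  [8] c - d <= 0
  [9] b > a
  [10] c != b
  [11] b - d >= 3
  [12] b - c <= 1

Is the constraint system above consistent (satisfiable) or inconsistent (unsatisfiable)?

Unsatisfiable

Constraints 8, 11, and 12 give d − c ≥ 0, c − b ≥ -1, b − d ≥ 3.
Adding all 3 inequalities: the left sides telescope to 0, and the right sides sum to 0 + (-1) + 3 = 2. So 0 ≥ 2, which is false.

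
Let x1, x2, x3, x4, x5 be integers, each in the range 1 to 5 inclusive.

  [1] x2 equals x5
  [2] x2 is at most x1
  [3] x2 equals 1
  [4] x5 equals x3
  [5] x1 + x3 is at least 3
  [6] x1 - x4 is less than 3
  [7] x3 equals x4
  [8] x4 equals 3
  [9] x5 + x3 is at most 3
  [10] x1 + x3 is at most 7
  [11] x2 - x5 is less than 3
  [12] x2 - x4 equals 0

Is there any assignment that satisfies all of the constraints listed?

Unsatisfiable

Constraint 3 fixes x2 = 1 and constraint 8 fixes x4 = 3. Constraints 1, 4, and 7 give x2 = x5 = x3 = x4, so x2 = x4. But 1 ≠ 3 — contradiction.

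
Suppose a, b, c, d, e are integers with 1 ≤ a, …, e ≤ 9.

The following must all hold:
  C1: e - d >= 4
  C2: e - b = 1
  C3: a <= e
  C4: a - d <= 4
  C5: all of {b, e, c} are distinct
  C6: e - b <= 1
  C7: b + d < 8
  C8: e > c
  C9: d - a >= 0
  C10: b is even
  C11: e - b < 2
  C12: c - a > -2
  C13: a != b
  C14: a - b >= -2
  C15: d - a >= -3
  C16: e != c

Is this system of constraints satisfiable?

Constraints 1, 6, 9, and 14 give d − a ≥ 0, a − b ≥ -2, b − e ≥ -1, e − d ≥ 4.
Adding all 4 inequalities: the left sides telescope to 0, and the right sides sum to 0 + (-2) + (-1) + 4 = 1. So 0 ≥ 1, which is false.

Unsatisfiable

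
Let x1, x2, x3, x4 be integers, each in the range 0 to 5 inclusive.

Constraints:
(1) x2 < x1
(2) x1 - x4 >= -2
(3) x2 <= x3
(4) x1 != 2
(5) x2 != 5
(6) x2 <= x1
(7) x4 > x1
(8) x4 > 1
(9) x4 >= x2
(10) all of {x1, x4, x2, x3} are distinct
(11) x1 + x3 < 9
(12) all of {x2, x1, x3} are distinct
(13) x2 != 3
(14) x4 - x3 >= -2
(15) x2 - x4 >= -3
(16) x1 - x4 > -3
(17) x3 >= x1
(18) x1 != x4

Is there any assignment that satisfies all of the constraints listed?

Satisfiable

One satisfying assignment is x1 = 3, x2 = 1, x3 = 5, x4 = 4.
For the less obvious constraints — constraint 2: x1 - x4 = -1; constraint 11: x1 + x3 = 8; constraint 14: x4 - x3 = -1 — and the others hold by inspection.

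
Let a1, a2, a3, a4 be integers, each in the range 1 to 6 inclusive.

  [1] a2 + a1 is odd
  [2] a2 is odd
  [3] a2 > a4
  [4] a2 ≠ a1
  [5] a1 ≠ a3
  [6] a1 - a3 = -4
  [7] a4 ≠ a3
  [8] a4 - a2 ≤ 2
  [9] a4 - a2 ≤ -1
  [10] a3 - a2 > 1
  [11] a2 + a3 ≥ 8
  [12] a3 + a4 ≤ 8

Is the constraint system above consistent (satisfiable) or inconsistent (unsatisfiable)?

Satisfiable

Take a1 = 2, a2 = 3, a3 = 6, a4 = 2. Then constraint 6: a1 - a3 = -4; constraint 8: a4 - a2 = -1, and every other listed constraint is also met.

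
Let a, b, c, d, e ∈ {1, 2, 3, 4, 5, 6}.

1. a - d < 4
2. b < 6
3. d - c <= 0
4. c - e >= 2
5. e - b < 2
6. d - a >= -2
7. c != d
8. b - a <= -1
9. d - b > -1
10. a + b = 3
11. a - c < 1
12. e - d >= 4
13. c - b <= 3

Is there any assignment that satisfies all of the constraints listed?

Constraints 4, 6, 8, 12, and 13 give e − d ≥ 4, d − a ≥ -2, a − b ≥ 1, b − c ≥ -3, c − e ≥ 2.
Adding all 5 inequalities: the left sides telescope to 0, and the right sides sum to 4 + (-2) + 1 + (-3) + 2 = 2. So 0 ≥ 2, which is false.

Unsatisfiable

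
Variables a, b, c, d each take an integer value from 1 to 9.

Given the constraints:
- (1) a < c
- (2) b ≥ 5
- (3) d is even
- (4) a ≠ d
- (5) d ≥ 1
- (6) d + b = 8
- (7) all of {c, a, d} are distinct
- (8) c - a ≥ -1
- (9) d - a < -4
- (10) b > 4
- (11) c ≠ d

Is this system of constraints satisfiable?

Satisfiable

Setting (a, b, c, d) = (7, 6, 9, 2) satisfies everything: constraint 6: d + b = 8; constraint 8: c - a = 2; constraint 9: d - a = -5, and the others follow.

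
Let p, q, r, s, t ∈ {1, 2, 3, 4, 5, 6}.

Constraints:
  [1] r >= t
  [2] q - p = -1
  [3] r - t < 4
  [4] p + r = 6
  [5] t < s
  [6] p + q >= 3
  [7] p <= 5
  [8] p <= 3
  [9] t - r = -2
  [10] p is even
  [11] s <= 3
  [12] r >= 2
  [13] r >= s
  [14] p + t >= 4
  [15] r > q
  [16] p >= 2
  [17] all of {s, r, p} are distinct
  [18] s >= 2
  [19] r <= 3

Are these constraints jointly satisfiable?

Unsatisfiable

Constraints 8, 11, 12, 16, 18, and 19 confine each of s, r, p to the 2 values {2, 3}.
Constraint 17 requires all 3 of them to be distinct, but only 2 values are available — impossible by the pigeonhole principle.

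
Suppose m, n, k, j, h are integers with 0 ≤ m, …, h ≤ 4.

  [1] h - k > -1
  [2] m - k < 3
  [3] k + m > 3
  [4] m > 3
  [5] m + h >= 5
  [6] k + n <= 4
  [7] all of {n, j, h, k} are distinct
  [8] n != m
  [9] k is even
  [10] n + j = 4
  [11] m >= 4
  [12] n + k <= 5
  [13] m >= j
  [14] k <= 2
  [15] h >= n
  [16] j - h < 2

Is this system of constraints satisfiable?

Setting (m, n, k, j, h) = (4, 1, 2, 3, 4) satisfies everything: constraint 1: h - k = 2; constraint 2: m - k = 2; constraint 3: k + m = 6, and the others follow.

Satisfiable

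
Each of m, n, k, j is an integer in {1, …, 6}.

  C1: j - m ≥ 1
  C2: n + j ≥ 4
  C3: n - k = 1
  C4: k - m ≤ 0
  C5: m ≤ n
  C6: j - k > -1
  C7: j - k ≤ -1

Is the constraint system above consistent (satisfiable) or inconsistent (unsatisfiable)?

Unsatisfiable

Constraints 1, 4, and 7 give k − j ≥ 1, j − m ≥ 1, m − k ≥ 0.
Adding all 3 inequalities: the left sides telescope to 0, and the right sides sum to 1 + 1 + 0 = 2. So 0 ≥ 2, which is false.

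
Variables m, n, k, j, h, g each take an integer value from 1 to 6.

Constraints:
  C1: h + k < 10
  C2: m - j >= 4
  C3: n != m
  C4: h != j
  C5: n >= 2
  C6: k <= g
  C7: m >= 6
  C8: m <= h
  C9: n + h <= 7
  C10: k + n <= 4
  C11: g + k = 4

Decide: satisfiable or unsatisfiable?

From constraint 5: n ≥ 2. From constraints 7 and 8: h ≥ m ≥ 6. Hence n + h ≥ 8. But constraint 9 requires n + h ≤ 7, and 7 < 8. Contradiction.

Unsatisfiable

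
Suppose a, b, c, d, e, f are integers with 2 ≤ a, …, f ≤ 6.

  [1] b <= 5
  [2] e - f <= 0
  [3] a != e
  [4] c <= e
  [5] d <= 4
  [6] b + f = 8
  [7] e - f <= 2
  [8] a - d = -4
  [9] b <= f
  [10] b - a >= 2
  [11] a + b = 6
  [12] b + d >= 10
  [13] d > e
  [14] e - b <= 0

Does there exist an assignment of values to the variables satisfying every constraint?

From constraint 1: b ≤ 5. From constraint 5: d ≤ 4. Hence b + d ≤ 9. But constraint 12 requires b + d ≥ 10, and 10 > 9. Contradiction.

Unsatisfiable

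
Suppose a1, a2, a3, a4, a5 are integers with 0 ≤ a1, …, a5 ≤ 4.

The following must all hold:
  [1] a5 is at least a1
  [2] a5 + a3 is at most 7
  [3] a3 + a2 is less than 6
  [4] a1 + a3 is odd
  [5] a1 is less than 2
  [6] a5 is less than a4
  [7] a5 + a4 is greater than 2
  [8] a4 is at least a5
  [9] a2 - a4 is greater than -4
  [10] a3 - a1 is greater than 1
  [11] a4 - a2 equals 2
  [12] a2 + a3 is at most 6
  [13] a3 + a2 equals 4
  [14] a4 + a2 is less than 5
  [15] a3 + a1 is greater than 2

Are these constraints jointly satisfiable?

Satisfiable

Setting (a1, a2, a3, a4, a5) = (0, 1, 3, 3, 1) satisfies everything: constraint 2: a5 + a3 = 4; constraint 3: a3 + a2 = 4; constraint 7: a5 + a4 = 4, and the others follow.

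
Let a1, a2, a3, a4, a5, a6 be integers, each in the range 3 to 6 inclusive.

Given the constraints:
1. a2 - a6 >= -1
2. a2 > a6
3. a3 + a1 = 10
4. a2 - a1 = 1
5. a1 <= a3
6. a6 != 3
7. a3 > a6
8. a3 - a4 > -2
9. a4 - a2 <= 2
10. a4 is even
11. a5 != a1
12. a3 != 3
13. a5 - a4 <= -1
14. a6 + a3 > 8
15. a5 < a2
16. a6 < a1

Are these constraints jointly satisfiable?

Satisfiable

One satisfying assignment is a1 = 5, a2 = 6, a3 = 5, a4 = 6, a5 = 4, a6 = 4.
For the less obvious constraints — constraint 1: a2 - a6 = 2; constraint 3: a3 + a1 = 10; constraint 4: a2 - a1 = 1 — and the others hold by inspection.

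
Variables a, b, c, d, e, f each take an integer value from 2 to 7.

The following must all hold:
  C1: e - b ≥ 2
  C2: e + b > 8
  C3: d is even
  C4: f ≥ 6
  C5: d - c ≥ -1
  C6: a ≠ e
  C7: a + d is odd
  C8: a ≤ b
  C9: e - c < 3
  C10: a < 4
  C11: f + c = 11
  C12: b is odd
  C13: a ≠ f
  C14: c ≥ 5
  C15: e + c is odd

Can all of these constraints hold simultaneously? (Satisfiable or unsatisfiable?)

Satisfiable

One satisfying assignment is a = 3, b = 3, c = 5, d = 4, e = 6, f = 6.
For the less obvious constraints — constraint 1: e - b = 3; constraint 2: e + b = 9 — and the others hold by inspection.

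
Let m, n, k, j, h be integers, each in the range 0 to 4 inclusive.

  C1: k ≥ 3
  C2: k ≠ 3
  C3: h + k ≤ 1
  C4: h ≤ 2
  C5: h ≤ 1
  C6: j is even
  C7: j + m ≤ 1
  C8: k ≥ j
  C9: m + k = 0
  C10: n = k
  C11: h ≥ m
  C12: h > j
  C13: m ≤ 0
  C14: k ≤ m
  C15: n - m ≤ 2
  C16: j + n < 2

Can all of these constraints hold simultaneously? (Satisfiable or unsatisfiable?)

Unsatisfiable

From constraints 1 and 14: m ≥ k and k ≥ 3, so m ≥ 3. From constraints 4 and 11: m ≤ h and h ≤ 2, so m ≤ 2. But 2 < 3, so no value of m works.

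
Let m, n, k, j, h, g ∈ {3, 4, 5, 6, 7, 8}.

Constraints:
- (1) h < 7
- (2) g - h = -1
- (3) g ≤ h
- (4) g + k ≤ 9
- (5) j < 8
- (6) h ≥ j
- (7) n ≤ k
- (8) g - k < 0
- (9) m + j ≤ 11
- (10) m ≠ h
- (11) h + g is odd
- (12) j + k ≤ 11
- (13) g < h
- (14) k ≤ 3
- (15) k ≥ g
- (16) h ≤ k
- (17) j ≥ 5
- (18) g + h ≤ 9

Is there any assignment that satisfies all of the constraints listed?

Unsatisfiable

From constraints 6 and 17: h ≥ j and j ≥ 5, so h ≥ 5. From constraints 14 and 16: h ≤ k and k ≤ 3, so h ≤ 3. But 3 < 5, so no value of h works.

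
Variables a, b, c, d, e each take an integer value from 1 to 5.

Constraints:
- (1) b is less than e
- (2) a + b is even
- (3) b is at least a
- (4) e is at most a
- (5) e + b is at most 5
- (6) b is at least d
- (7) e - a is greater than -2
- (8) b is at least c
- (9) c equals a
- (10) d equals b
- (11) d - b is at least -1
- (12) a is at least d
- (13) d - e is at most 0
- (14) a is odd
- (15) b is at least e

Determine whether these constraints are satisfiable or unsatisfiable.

Unsatisfiable

Constraints 1, 3, and 4 give e ≤ a, a ≤ b, b < e. Chaining: e ≤ a ≤ b < e, which forces e < e — impossible.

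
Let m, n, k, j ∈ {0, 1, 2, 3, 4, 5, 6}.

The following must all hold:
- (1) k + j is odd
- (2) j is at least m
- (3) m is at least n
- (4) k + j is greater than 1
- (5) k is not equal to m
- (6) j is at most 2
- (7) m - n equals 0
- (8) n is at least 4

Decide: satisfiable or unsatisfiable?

Unsatisfiable

From constraints 3 and 8: m ≥ n and n ≥ 4, so m ≥ 4. From constraints 2 and 6: m ≤ j and j ≤ 2, so m ≤ 2. But 2 < 4, so no value of m works.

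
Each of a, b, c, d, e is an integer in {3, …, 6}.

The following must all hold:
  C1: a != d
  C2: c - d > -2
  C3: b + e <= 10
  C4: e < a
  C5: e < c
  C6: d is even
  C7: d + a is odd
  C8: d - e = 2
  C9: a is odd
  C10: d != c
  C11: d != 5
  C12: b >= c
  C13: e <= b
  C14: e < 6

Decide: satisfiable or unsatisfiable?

Satisfiable

The assignment a = 5, b = 5, c = 5, d = 6, e = 4 works:
  constraint 2 holds since c - d = -1.
  constraint 3 holds since b + e = 9.
The rest check out directly.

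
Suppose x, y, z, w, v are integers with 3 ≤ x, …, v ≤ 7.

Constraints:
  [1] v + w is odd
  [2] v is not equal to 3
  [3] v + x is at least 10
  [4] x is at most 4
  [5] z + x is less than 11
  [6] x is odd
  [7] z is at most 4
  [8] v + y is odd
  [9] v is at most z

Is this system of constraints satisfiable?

Unsatisfiable

From constraints 7 and 9: v ≤ z ≤ 4. From constraint 4: x ≤ 4. Hence v + x ≤ 8. But constraint 3 requires v + x ≥ 10, and 10 > 8. Contradiction.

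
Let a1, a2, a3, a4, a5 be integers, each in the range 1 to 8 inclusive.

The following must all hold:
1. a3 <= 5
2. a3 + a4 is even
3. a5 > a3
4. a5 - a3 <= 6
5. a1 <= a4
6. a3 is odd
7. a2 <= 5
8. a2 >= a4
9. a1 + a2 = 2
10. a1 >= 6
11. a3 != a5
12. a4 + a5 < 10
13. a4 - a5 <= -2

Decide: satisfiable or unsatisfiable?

Unsatisfiable

From constraints 5 and 10: a4 ≥ a1 and a1 ≥ 6, so a4 ≥ 6. From constraints 7 and 8: a4 ≤ a2 and a2 ≤ 5, so a4 ≤ 5. But 5 < 6, so no value of a4 works.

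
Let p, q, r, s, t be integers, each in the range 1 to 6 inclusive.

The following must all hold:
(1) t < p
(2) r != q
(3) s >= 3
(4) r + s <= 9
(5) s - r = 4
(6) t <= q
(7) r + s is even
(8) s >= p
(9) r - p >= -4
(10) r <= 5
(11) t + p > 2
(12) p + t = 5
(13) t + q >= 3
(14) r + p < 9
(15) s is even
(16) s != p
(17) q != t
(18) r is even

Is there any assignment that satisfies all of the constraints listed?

Satisfiable

Setting (p, q, r, s, t) = (4, 3, 2, 6, 1) satisfies everything: constraint 4: r + s = 8; constraint 5: s - r = 4, and the others follow.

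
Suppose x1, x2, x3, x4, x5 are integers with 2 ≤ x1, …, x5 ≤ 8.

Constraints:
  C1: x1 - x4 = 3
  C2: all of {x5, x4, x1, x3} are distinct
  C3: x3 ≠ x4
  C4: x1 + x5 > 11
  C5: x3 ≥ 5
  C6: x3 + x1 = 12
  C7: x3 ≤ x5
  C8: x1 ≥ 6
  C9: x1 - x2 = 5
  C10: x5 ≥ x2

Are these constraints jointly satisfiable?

One satisfying assignment is x1 = 7, x2 = 2, x3 = 5, x4 = 4, x5 = 6.
For the less obvious constraints — constraint 1: x1 - x4 = 3; constraint 4: x1 + x5 = 13; constraint 6: x3 + x1 = 12 — and the others hold by inspection.

Satisfiable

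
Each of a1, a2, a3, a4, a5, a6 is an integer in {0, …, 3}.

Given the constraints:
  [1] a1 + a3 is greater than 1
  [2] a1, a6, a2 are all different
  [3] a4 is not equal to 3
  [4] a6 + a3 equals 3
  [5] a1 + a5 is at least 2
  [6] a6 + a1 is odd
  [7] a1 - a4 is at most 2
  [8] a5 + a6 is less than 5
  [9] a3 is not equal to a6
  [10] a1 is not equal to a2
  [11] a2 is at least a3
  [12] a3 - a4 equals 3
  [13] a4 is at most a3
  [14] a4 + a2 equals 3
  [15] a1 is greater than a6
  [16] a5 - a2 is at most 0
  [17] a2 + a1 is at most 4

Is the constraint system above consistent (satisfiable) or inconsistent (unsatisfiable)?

Try a1 = 1, a2 = 3, a3 = 3, a4 = 0, a5 = 3, a6 = 0.
Check constraint 1: a1 + a3 = 4; constraint 4: a6 + a3 = 3; constraint 5: a1 + a5 = 4. The remaining constraints are straightforward to verify.

Satisfiable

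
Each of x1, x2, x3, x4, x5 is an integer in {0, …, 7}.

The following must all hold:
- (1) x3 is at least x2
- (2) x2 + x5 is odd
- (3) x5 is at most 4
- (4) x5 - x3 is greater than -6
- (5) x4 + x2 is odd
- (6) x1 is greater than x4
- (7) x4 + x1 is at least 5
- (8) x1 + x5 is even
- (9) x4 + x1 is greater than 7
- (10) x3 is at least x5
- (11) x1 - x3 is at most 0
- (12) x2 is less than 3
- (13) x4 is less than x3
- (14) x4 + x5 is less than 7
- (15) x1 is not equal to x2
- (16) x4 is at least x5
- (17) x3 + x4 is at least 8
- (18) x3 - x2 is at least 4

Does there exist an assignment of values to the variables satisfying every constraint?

Try x1 = 6, x2 = 1, x3 = 6, x4 = 2, x5 = 2.
Check constraint 4: x5 - x3 = -4; constraint 7: x4 + x1 = 8. The remaining constraints are straightforward to verify.

Satisfiable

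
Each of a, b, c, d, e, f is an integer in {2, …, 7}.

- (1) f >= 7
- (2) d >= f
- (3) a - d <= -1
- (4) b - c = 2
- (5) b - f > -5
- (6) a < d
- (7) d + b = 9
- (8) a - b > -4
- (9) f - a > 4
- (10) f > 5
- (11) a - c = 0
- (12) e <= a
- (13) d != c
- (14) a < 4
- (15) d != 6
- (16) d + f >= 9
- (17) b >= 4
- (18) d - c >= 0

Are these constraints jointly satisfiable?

From constraints 1 and 2: d ≥ f ≥ 7. From constraint 17: b ≥ 4. Hence d + b ≥ 11. But constraint 7 requires d + b = 9, and 9 < 11. Contradiction.

Unsatisfiable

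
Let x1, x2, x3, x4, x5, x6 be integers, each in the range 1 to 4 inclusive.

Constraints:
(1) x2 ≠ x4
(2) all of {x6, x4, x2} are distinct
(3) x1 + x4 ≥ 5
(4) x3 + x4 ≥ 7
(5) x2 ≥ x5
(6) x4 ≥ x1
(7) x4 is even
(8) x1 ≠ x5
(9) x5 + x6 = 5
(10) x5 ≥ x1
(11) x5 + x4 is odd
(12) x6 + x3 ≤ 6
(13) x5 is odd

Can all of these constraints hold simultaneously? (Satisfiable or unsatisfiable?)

Satisfiable

Setting (x1, x2, x3, x4, x5, x6) = (1, 3, 3, 4, 3, 2) satisfies everything: constraint 3: x1 + x4 = 5; constraint 4: x3 + x4 = 7, and the others follow.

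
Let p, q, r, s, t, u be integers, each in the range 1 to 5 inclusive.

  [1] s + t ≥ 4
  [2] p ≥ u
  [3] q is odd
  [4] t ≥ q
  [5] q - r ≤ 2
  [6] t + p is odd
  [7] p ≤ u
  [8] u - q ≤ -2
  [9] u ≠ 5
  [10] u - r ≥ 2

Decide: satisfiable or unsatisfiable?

Constraints 5, 8, and 10 give u − r ≥ 2, r − q ≥ -2, q − u ≥ 2.
Adding all 3 inequalities: the left sides telescope to 0, and the right sides sum to 2 + (-2) + 2 = 2. So 0 ≥ 2, which is false.

Unsatisfiable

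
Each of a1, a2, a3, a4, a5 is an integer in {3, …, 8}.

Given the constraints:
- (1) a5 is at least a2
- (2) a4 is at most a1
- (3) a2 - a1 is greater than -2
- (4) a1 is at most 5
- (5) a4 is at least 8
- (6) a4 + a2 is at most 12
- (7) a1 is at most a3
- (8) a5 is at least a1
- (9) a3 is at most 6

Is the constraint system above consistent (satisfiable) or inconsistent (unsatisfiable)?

Unsatisfiable

From constraint 5: a4 ≥ 8. From constraints 2 and 4: a4 ≤ a1 and a1 ≤ 5, so a4 ≤ 5. But 5 < 8, so no value of a4 works.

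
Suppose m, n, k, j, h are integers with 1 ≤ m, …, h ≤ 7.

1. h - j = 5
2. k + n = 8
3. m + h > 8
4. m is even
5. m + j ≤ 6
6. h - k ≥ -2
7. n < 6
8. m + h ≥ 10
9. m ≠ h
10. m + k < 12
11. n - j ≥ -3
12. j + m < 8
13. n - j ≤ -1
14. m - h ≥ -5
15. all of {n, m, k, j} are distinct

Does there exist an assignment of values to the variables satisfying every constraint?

Satisfiable

Take m = 4, n = 1, k = 7, j = 2, h = 7. Then constraint 1: h - j = 5; constraint 2: k + n = 8; constraint 3: m + h = 11, and every other listed constraint is also met.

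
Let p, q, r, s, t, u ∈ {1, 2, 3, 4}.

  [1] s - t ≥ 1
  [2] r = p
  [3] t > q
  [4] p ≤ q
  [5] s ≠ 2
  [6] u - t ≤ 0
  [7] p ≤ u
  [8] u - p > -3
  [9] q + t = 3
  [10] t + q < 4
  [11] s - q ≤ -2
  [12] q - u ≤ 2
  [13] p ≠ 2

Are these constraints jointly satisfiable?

Constraints 1, 6, 11, and 12 give q − s ≥ 2, s − t ≥ 1, t − u ≥ 0, u − q ≥ -2.
Adding all 4 inequalities: the left sides telescope to 0, and the right sides sum to 2 + 1 + 0 + (-2) = 1. So 0 ≥ 1, which is false.

Unsatisfiable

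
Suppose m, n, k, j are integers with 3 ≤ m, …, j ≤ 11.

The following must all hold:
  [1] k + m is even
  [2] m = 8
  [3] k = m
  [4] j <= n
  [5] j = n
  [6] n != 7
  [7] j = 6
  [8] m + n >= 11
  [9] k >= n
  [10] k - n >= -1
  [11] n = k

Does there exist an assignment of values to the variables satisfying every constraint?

Unsatisfiable

Constraint 7 fixes j = 6 and constraint 2 fixes m = 8. Constraints 3, 5, and 11 give j = n = k = m, so j = m. But 6 ≠ 8 — contradiction.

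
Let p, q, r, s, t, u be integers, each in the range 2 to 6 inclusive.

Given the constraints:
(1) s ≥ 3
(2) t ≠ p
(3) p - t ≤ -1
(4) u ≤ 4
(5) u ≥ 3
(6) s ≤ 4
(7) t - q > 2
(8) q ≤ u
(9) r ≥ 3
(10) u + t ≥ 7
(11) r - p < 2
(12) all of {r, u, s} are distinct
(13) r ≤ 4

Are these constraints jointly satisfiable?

Unsatisfiable

Constraints 1, 4, 5, 6, 9, and 13 confine each of r, u, s to the 2 values {3, 4}.
Constraint 12 requires all 3 of them to be distinct, but only 2 values are available — impossible by the pigeonhole principle.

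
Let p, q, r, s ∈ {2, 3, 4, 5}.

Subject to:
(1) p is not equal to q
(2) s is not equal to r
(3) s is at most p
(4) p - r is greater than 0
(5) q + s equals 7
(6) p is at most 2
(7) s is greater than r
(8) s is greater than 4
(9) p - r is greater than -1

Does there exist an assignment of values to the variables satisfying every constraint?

From constraint 8: s ≥ 5. From constraints 3 and 6: s ≤ p and p ≤ 2, so s ≤ 2. But 2 < 5, so no value of s works.

Unsatisfiable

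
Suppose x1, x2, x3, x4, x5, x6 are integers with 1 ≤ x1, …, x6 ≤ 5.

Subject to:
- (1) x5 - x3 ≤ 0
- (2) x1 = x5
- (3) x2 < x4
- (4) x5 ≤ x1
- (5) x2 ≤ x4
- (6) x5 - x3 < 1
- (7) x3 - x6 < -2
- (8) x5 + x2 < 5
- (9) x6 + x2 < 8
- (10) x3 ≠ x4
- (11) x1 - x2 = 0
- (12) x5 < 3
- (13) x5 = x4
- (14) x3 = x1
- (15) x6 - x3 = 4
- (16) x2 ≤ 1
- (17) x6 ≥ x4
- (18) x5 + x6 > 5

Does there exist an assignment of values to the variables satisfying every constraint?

From constraints 2, 13, and 14, x3 = x1 = x5 = x4, so x3 = x4. But constraint 10 says x3 ≠ x4. Contradiction.

Unsatisfiable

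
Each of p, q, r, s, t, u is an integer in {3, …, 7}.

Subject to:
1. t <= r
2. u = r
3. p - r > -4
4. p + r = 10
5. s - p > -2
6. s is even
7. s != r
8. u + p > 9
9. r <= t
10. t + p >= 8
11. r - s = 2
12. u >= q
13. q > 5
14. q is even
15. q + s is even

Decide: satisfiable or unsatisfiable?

Setting (p, q, r, s, t, u) = (4, 6, 6, 4, 6, 6) satisfies everything: constraint 3: p - r = -2; constraint 4: p + r = 10; constraint 5: s - p = 0, and the others follow.

Satisfiable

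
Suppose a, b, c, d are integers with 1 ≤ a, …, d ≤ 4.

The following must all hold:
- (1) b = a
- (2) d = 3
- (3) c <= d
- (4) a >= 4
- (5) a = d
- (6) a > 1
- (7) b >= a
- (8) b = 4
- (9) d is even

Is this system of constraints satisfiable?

Unsatisfiable

Constraint 8 fixes b = 4 and constraint 2 fixes d = 3. Constraints 1 and 5 give b = a = d, so b = d. But 4 ≠ 3 — contradiction.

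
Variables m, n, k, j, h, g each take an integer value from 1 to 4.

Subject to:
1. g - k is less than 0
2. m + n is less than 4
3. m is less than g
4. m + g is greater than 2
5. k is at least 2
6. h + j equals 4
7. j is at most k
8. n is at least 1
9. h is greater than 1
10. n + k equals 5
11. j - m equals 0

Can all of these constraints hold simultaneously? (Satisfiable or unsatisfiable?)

Setting (m, n, k, j, h, g) = (1, 2, 3, 1, 3, 2) satisfies everything: constraint 1: g - k = -1; constraint 2: m + n = 3, and the others follow.

Satisfiable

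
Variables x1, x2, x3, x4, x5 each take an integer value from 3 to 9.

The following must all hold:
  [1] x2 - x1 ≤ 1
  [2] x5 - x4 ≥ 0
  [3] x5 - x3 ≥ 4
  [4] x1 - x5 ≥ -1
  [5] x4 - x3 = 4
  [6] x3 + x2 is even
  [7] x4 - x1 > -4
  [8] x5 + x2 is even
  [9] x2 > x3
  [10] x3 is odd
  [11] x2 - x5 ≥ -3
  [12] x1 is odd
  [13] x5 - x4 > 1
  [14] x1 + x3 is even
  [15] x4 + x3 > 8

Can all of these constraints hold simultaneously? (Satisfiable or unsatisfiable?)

One satisfying assignment is x1 = 9, x2 = 7, x3 = 3, x4 = 7, x5 = 9.
For the less obvious constraints — constraint 1: x2 - x1 = -2; constraint 2: x5 - x4 = 2 — and the others hold by inspection.

Satisfiable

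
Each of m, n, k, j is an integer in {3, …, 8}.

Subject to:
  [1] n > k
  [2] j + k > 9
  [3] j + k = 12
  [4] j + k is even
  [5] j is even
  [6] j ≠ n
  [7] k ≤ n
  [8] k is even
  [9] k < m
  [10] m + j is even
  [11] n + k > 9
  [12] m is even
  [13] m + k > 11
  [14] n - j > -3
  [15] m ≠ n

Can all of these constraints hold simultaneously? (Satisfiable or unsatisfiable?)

Satisfiable

Take m = 8, n = 6, k = 4, j = 8. Then constraint 2: j + k = 12; constraint 3: j + k = 12, and every other listed constraint is also met.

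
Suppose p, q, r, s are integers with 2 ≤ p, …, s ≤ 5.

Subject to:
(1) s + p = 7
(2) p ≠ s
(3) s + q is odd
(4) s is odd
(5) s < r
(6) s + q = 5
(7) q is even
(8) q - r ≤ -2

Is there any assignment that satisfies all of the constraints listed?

Satisfiable

Setting (p, q, r, s) = (4, 2, 5, 3) satisfies everything: constraint 1: s + p = 7; constraint 6: s + q = 5, and the others follow.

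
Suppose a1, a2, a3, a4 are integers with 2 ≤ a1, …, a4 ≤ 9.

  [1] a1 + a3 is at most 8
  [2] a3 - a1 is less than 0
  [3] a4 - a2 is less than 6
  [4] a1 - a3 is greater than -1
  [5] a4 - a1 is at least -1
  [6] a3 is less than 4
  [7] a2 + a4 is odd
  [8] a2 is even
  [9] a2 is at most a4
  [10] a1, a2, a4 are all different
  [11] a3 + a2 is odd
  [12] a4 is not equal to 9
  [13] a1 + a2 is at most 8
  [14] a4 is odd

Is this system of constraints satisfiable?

The assignment a1 = 4, a2 = 2, a3 = 3, a4 = 5 works:
  constraint 1 holds since a1 + a3 = 7.
  constraint 2 holds since a3 - a1 = -1.
  constraint 3 holds since a4 - a2 = 3.
The rest check out directly.

Satisfiable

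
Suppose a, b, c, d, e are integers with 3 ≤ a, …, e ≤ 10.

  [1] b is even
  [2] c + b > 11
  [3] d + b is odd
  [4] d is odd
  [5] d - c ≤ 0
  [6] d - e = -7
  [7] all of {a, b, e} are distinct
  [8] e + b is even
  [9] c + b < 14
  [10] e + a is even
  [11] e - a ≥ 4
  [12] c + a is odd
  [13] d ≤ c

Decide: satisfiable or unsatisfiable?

Satisfiable

Take a = 6, b = 8, c = 5, d = 3, e = 10. Then constraint 2: c + b = 13; constraint 5: d - c = -2; constraint 6: d - e = -7, and every other listed constraint is also met.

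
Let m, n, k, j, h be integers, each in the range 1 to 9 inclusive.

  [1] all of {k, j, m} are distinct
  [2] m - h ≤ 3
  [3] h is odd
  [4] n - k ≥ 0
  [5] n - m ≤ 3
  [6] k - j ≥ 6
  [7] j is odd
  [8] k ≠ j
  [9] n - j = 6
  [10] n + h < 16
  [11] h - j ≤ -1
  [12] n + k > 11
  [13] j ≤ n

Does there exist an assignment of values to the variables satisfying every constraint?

Constraints 2, 4, 5, 6, and 11 give n − k ≥ 0, k − j ≥ 6, j − h ≥ 1, h − m ≥ -3, m − n ≥ -3.
Adding all 5 inequalities: the left sides telescope to 0, and the right sides sum to 0 + 6 + 1 + (-3) + (-3) = 1. So 0 ≥ 1, which is false.

Unsatisfiable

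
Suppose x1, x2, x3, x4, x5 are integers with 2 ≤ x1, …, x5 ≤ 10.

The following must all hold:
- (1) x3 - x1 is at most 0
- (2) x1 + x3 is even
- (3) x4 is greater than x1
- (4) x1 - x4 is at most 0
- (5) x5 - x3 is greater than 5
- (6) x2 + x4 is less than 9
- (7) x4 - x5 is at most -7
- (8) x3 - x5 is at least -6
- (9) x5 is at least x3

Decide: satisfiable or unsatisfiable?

Unsatisfiable

Constraints 1, 4, 7, and 8 give x3 − x5 ≥ -6, x5 − x4 ≥ 7, x4 − x1 ≥ 0, x1 − x3 ≥ 0.
Adding all 4 inequalities: the left sides telescope to 0, and the right sides sum to (-6) + 7 + 0 + 0 = 1. So 0 ≥ 1, which is false.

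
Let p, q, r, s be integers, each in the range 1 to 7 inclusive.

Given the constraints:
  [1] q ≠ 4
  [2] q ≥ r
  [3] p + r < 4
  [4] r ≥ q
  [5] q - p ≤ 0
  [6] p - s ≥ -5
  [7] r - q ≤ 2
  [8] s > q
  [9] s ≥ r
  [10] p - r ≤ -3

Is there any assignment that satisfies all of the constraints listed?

Constraints 5, 7, and 10 give q − r ≥ -2, r − p ≥ 3, p − q ≥ 0.
Adding all 3 inequalities: the left sides telescope to 0, and the right sides sum to (-2) + 3 + 0 = 1. So 0 ≥ 1, which is false.

Unsatisfiable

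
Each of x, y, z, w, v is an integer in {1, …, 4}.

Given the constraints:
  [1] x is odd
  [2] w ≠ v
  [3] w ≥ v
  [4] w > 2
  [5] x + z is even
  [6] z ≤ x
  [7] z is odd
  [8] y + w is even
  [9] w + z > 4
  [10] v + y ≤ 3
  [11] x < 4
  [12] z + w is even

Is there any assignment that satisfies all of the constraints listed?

Take x = 3, y = 1, z = 3, w = 3, v = 2. Then constraint 9: w + z = 6; constraint 10: v + y = 3, and every other listed constraint is also met.

Satisfiable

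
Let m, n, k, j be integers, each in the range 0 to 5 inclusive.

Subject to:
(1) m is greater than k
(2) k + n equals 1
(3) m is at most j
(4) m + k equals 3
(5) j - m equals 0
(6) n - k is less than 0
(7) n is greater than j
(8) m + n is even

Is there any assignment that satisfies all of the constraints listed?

Unsatisfiable

Constraints 1, 3, 6, and 7 give n < k, k < m, m ≤ j, j < n. Chaining: n < k < m ≤ j < n, which forces n < n — impossible.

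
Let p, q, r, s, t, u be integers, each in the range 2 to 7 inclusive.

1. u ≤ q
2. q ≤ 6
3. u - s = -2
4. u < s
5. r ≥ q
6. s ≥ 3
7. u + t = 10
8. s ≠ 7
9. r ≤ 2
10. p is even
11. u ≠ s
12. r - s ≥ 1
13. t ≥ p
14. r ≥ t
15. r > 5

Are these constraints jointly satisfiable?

From constraints 1 and 2: u ≤ q ≤ 6. From constraints 9 and 14: t ≤ r ≤ 2. Hence u + t ≤ 8. But constraint 7 requires u + t = 10, and 10 > 8. Contradiction.

Unsatisfiable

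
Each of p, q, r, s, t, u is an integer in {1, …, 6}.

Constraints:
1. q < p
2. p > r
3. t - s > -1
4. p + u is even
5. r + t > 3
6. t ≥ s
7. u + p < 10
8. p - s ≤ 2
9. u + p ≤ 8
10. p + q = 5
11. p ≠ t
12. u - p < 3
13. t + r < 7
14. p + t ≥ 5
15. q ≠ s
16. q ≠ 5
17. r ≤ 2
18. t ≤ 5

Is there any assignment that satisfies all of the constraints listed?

Setting (p, q, r, s, t, u) = (3, 2, 2, 1, 2, 5) satisfies everything: constraint 3: t - s = 1; constraint 5: r + t = 4; constraint 7: u + p = 8, and the others follow.

Satisfiable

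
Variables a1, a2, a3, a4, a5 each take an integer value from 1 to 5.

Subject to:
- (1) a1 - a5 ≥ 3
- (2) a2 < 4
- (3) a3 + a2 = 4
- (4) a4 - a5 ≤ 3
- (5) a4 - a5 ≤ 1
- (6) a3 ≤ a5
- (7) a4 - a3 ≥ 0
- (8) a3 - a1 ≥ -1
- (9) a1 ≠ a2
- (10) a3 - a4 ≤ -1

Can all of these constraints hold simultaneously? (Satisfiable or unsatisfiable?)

Constraints 1, 5, 7, and 8 give a5 − a4 ≥ -1, a4 − a3 ≥ 0, a3 − a1 ≥ -1, a1 − a5 ≥ 3.
Adding all 4 inequalities: the left sides telescope to 0, and the right sides sum to (-1) + 0 + (-1) + 3 = 1. So 0 ≥ 1, which is false.

Unsatisfiable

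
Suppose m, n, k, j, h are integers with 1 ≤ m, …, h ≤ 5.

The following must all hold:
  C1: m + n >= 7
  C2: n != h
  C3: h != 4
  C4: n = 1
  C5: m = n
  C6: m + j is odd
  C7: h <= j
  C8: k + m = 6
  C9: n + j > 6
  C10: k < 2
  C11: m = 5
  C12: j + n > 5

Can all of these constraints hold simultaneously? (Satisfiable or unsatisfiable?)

Unsatisfiable

Constraint 11 fixes m = 5 and constraint 4 fixes n = 1, but constraint 5 requires m = n. Since 5 ≠ 1, contradiction.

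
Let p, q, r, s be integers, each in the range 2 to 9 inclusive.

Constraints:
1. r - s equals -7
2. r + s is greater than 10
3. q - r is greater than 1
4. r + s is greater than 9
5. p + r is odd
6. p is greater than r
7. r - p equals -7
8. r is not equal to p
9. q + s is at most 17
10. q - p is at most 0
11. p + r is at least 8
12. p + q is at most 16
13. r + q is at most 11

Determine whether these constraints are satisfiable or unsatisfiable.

Setting (p, q, r, s) = (9, 6, 2, 9) satisfies everything: constraint 1: r - s = -7; constraint 2: r + s = 11; constraint 3: q - r = 4, and the others follow.

Satisfiable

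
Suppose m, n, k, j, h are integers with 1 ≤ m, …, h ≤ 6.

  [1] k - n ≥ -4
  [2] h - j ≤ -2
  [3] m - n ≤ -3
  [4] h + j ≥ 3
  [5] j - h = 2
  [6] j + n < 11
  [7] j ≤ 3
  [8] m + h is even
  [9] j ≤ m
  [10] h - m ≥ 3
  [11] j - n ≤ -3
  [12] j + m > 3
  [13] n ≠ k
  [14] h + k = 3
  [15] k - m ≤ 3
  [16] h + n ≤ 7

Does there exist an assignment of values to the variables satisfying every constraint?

Constraints 1, 2, 10, 11, and 15 give j − h ≥ 2, h − m ≥ 3, m − k ≥ -3, k − n ≥ -4, n − j ≥ 3.
Adding all 5 inequalities: the left sides telescope to 0, and the right sides sum to 2 + 3 + (-3) + (-4) + 3 = 1. So 0 ≥ 1, which is false.

Unsatisfiable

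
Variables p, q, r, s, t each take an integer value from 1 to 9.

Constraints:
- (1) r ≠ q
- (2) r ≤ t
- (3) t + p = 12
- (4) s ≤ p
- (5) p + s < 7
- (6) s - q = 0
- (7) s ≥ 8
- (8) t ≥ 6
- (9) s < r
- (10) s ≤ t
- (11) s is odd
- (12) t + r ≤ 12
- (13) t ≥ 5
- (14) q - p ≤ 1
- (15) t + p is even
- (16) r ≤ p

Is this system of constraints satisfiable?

From constraint 13: t ≥ 5. From constraints 4 and 7: p ≥ s ≥ 8. Hence t + p ≥ 13. But constraint 3 requires t + p = 12, and 12 < 13. Contradiction.

Unsatisfiable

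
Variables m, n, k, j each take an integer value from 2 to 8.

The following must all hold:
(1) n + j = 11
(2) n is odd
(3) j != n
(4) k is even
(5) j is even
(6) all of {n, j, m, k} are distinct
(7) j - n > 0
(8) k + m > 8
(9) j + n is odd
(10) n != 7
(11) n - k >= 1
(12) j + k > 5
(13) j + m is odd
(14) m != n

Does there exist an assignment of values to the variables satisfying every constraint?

Take m = 7, n = 5, k = 2, j = 6. Then constraint 1: n + j = 11; constraint 7: j - n = 1; constraint 8: k + m = 9, and every other listed constraint is also met.

Satisfiable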